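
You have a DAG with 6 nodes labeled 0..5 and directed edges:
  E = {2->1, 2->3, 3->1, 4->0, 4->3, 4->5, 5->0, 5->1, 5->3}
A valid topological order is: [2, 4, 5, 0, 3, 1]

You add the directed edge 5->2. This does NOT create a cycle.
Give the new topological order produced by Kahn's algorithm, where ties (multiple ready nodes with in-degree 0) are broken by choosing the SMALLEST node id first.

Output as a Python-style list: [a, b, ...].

Old toposort: [2, 4, 5, 0, 3, 1]
Added edge: 5->2
Position of 5 (2) > position of 2 (0). Must reorder: 5 must now come before 2.
Run Kahn's algorithm (break ties by smallest node id):
  initial in-degrees: [2, 3, 1, 3, 0, 1]
  ready (indeg=0): [4]
  pop 4: indeg[0]->1; indeg[3]->2; indeg[5]->0 | ready=[5] | order so far=[4]
  pop 5: indeg[0]->0; indeg[1]->2; indeg[2]->0; indeg[3]->1 | ready=[0, 2] | order so far=[4, 5]
  pop 0: no out-edges | ready=[2] | order so far=[4, 5, 0]
  pop 2: indeg[1]->1; indeg[3]->0 | ready=[3] | order so far=[4, 5, 0, 2]
  pop 3: indeg[1]->0 | ready=[1] | order so far=[4, 5, 0, 2, 3]
  pop 1: no out-edges | ready=[] | order so far=[4, 5, 0, 2, 3, 1]
  Result: [4, 5, 0, 2, 3, 1]

Answer: [4, 5, 0, 2, 3, 1]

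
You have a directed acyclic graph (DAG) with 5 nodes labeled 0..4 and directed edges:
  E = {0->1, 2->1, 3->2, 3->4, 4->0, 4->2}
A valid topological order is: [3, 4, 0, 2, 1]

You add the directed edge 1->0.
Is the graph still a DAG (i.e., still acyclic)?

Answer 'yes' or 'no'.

Answer: no

Derivation:
Given toposort: [3, 4, 0, 2, 1]
Position of 1: index 4; position of 0: index 2
New edge 1->0: backward (u after v in old order)
Backward edge: old toposort is now invalid. Check if this creates a cycle.
Does 0 already reach 1? Reachable from 0: [0, 1]. YES -> cycle!
Still a DAG? no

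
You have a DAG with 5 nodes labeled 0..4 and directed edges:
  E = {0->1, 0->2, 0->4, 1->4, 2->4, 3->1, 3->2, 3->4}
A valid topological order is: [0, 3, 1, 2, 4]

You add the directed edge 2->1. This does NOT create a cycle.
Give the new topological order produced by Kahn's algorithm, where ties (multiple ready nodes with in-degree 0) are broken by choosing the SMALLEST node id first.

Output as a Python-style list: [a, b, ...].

Old toposort: [0, 3, 1, 2, 4]
Added edge: 2->1
Position of 2 (3) > position of 1 (2). Must reorder: 2 must now come before 1.
Run Kahn's algorithm (break ties by smallest node id):
  initial in-degrees: [0, 3, 2, 0, 4]
  ready (indeg=0): [0, 3]
  pop 0: indeg[1]->2; indeg[2]->1; indeg[4]->3 | ready=[3] | order so far=[0]
  pop 3: indeg[1]->1; indeg[2]->0; indeg[4]->2 | ready=[2] | order so far=[0, 3]
  pop 2: indeg[1]->0; indeg[4]->1 | ready=[1] | order so far=[0, 3, 2]
  pop 1: indeg[4]->0 | ready=[4] | order so far=[0, 3, 2, 1]
  pop 4: no out-edges | ready=[] | order so far=[0, 3, 2, 1, 4]
  Result: [0, 3, 2, 1, 4]

Answer: [0, 3, 2, 1, 4]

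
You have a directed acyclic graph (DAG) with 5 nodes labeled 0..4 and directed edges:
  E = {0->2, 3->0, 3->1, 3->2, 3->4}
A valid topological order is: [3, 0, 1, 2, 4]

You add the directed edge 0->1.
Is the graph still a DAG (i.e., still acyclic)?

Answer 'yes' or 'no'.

Given toposort: [3, 0, 1, 2, 4]
Position of 0: index 1; position of 1: index 2
New edge 0->1: forward
Forward edge: respects the existing order. Still a DAG, same toposort still valid.
Still a DAG? yes

Answer: yes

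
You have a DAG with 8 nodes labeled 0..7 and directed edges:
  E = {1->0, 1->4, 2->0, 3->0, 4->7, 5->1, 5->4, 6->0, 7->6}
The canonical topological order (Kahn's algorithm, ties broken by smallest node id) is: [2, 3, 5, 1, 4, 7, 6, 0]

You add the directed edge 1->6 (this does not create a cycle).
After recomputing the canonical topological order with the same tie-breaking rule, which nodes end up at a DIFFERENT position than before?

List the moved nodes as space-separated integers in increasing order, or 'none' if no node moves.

Answer: none

Derivation:
Old toposort: [2, 3, 5, 1, 4, 7, 6, 0]
Added edge 1->6
Recompute Kahn (smallest-id tiebreak):
  initial in-degrees: [4, 1, 0, 0, 2, 0, 2, 1]
  ready (indeg=0): [2, 3, 5]
  pop 2: indeg[0]->3 | ready=[3, 5] | order so far=[2]
  pop 3: indeg[0]->2 | ready=[5] | order so far=[2, 3]
  pop 5: indeg[1]->0; indeg[4]->1 | ready=[1] | order so far=[2, 3, 5]
  pop 1: indeg[0]->1; indeg[4]->0; indeg[6]->1 | ready=[4] | order so far=[2, 3, 5, 1]
  pop 4: indeg[7]->0 | ready=[7] | order so far=[2, 3, 5, 1, 4]
  pop 7: indeg[6]->0 | ready=[6] | order so far=[2, 3, 5, 1, 4, 7]
  pop 6: indeg[0]->0 | ready=[0] | order so far=[2, 3, 5, 1, 4, 7, 6]
  pop 0: no out-edges | ready=[] | order so far=[2, 3, 5, 1, 4, 7, 6, 0]
New canonical toposort: [2, 3, 5, 1, 4, 7, 6, 0]
Compare positions:
  Node 0: index 7 -> 7 (same)
  Node 1: index 3 -> 3 (same)
  Node 2: index 0 -> 0 (same)
  Node 3: index 1 -> 1 (same)
  Node 4: index 4 -> 4 (same)
  Node 5: index 2 -> 2 (same)
  Node 6: index 6 -> 6 (same)
  Node 7: index 5 -> 5 (same)
Nodes that changed position: none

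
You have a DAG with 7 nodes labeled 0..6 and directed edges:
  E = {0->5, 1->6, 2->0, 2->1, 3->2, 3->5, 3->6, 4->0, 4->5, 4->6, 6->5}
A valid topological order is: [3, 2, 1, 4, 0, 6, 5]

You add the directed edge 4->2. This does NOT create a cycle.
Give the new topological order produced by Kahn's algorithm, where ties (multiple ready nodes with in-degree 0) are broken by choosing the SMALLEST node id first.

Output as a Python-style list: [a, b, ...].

Old toposort: [3, 2, 1, 4, 0, 6, 5]
Added edge: 4->2
Position of 4 (3) > position of 2 (1). Must reorder: 4 must now come before 2.
Run Kahn's algorithm (break ties by smallest node id):
  initial in-degrees: [2, 1, 2, 0, 0, 4, 3]
  ready (indeg=0): [3, 4]
  pop 3: indeg[2]->1; indeg[5]->3; indeg[6]->2 | ready=[4] | order so far=[3]
  pop 4: indeg[0]->1; indeg[2]->0; indeg[5]->2; indeg[6]->1 | ready=[2] | order so far=[3, 4]
  pop 2: indeg[0]->0; indeg[1]->0 | ready=[0, 1] | order so far=[3, 4, 2]
  pop 0: indeg[5]->1 | ready=[1] | order so far=[3, 4, 2, 0]
  pop 1: indeg[6]->0 | ready=[6] | order so far=[3, 4, 2, 0, 1]
  pop 6: indeg[5]->0 | ready=[5] | order so far=[3, 4, 2, 0, 1, 6]
  pop 5: no out-edges | ready=[] | order so far=[3, 4, 2, 0, 1, 6, 5]
  Result: [3, 4, 2, 0, 1, 6, 5]

Answer: [3, 4, 2, 0, 1, 6, 5]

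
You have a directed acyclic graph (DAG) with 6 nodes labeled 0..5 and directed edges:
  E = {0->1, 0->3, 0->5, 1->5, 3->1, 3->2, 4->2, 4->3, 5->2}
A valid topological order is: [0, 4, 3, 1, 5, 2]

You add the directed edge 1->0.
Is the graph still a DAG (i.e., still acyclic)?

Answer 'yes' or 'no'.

Answer: no

Derivation:
Given toposort: [0, 4, 3, 1, 5, 2]
Position of 1: index 3; position of 0: index 0
New edge 1->0: backward (u after v in old order)
Backward edge: old toposort is now invalid. Check if this creates a cycle.
Does 0 already reach 1? Reachable from 0: [0, 1, 2, 3, 5]. YES -> cycle!
Still a DAG? no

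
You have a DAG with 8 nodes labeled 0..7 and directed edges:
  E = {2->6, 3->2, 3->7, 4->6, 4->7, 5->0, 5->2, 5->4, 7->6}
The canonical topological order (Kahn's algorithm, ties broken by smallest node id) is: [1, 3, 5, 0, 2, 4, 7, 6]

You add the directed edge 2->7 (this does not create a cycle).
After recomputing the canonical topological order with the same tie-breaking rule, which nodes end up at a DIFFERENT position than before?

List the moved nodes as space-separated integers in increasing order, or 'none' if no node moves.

Old toposort: [1, 3, 5, 0, 2, 4, 7, 6]
Added edge 2->7
Recompute Kahn (smallest-id tiebreak):
  initial in-degrees: [1, 0, 2, 0, 1, 0, 3, 3]
  ready (indeg=0): [1, 3, 5]
  pop 1: no out-edges | ready=[3, 5] | order so far=[1]
  pop 3: indeg[2]->1; indeg[7]->2 | ready=[5] | order so far=[1, 3]
  pop 5: indeg[0]->0; indeg[2]->0; indeg[4]->0 | ready=[0, 2, 4] | order so far=[1, 3, 5]
  pop 0: no out-edges | ready=[2, 4] | order so far=[1, 3, 5, 0]
  pop 2: indeg[6]->2; indeg[7]->1 | ready=[4] | order so far=[1, 3, 5, 0, 2]
  pop 4: indeg[6]->1; indeg[7]->0 | ready=[7] | order so far=[1, 3, 5, 0, 2, 4]
  pop 7: indeg[6]->0 | ready=[6] | order so far=[1, 3, 5, 0, 2, 4, 7]
  pop 6: no out-edges | ready=[] | order so far=[1, 3, 5, 0, 2, 4, 7, 6]
New canonical toposort: [1, 3, 5, 0, 2, 4, 7, 6]
Compare positions:
  Node 0: index 3 -> 3 (same)
  Node 1: index 0 -> 0 (same)
  Node 2: index 4 -> 4 (same)
  Node 3: index 1 -> 1 (same)
  Node 4: index 5 -> 5 (same)
  Node 5: index 2 -> 2 (same)
  Node 6: index 7 -> 7 (same)
  Node 7: index 6 -> 6 (same)
Nodes that changed position: none

Answer: none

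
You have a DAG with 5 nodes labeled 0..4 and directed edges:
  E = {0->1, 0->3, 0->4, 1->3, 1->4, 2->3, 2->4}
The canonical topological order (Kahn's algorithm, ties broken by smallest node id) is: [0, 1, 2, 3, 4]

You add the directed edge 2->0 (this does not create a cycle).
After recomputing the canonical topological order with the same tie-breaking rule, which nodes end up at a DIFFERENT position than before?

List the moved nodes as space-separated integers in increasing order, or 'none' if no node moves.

Answer: 0 1 2

Derivation:
Old toposort: [0, 1, 2, 3, 4]
Added edge 2->0
Recompute Kahn (smallest-id tiebreak):
  initial in-degrees: [1, 1, 0, 3, 3]
  ready (indeg=0): [2]
  pop 2: indeg[0]->0; indeg[3]->2; indeg[4]->2 | ready=[0] | order so far=[2]
  pop 0: indeg[1]->0; indeg[3]->1; indeg[4]->1 | ready=[1] | order so far=[2, 0]
  pop 1: indeg[3]->0; indeg[4]->0 | ready=[3, 4] | order so far=[2, 0, 1]
  pop 3: no out-edges | ready=[4] | order so far=[2, 0, 1, 3]
  pop 4: no out-edges | ready=[] | order so far=[2, 0, 1, 3, 4]
New canonical toposort: [2, 0, 1, 3, 4]
Compare positions:
  Node 0: index 0 -> 1 (moved)
  Node 1: index 1 -> 2 (moved)
  Node 2: index 2 -> 0 (moved)
  Node 3: index 3 -> 3 (same)
  Node 4: index 4 -> 4 (same)
Nodes that changed position: 0 1 2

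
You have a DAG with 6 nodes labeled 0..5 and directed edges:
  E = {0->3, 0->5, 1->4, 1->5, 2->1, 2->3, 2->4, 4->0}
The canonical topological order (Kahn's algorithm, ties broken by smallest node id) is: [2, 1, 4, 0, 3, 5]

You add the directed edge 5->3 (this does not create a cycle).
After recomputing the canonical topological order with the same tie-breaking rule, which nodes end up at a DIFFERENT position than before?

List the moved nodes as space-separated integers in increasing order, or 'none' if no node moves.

Answer: 3 5

Derivation:
Old toposort: [2, 1, 4, 0, 3, 5]
Added edge 5->3
Recompute Kahn (smallest-id tiebreak):
  initial in-degrees: [1, 1, 0, 3, 2, 2]
  ready (indeg=0): [2]
  pop 2: indeg[1]->0; indeg[3]->2; indeg[4]->1 | ready=[1] | order so far=[2]
  pop 1: indeg[4]->0; indeg[5]->1 | ready=[4] | order so far=[2, 1]
  pop 4: indeg[0]->0 | ready=[0] | order so far=[2, 1, 4]
  pop 0: indeg[3]->1; indeg[5]->0 | ready=[5] | order so far=[2, 1, 4, 0]
  pop 5: indeg[3]->0 | ready=[3] | order so far=[2, 1, 4, 0, 5]
  pop 3: no out-edges | ready=[] | order so far=[2, 1, 4, 0, 5, 3]
New canonical toposort: [2, 1, 4, 0, 5, 3]
Compare positions:
  Node 0: index 3 -> 3 (same)
  Node 1: index 1 -> 1 (same)
  Node 2: index 0 -> 0 (same)
  Node 3: index 4 -> 5 (moved)
  Node 4: index 2 -> 2 (same)
  Node 5: index 5 -> 4 (moved)
Nodes that changed position: 3 5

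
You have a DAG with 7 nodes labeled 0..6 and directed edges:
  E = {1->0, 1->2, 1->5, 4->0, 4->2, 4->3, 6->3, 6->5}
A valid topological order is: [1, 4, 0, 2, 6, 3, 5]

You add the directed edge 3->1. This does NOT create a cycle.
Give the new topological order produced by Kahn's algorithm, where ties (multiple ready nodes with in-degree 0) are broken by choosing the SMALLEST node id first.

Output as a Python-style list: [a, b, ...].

Old toposort: [1, 4, 0, 2, 6, 3, 5]
Added edge: 3->1
Position of 3 (5) > position of 1 (0). Must reorder: 3 must now come before 1.
Run Kahn's algorithm (break ties by smallest node id):
  initial in-degrees: [2, 1, 2, 2, 0, 2, 0]
  ready (indeg=0): [4, 6]
  pop 4: indeg[0]->1; indeg[2]->1; indeg[3]->1 | ready=[6] | order so far=[4]
  pop 6: indeg[3]->0; indeg[5]->1 | ready=[3] | order so far=[4, 6]
  pop 3: indeg[1]->0 | ready=[1] | order so far=[4, 6, 3]
  pop 1: indeg[0]->0; indeg[2]->0; indeg[5]->0 | ready=[0, 2, 5] | order so far=[4, 6, 3, 1]
  pop 0: no out-edges | ready=[2, 5] | order so far=[4, 6, 3, 1, 0]
  pop 2: no out-edges | ready=[5] | order so far=[4, 6, 3, 1, 0, 2]
  pop 5: no out-edges | ready=[] | order so far=[4, 6, 3, 1, 0, 2, 5]
  Result: [4, 6, 3, 1, 0, 2, 5]

Answer: [4, 6, 3, 1, 0, 2, 5]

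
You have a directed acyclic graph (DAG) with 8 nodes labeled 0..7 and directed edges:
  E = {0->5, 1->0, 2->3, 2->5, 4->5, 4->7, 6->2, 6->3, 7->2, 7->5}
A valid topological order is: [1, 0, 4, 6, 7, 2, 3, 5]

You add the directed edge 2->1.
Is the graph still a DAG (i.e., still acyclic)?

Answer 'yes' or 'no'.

Answer: yes

Derivation:
Given toposort: [1, 0, 4, 6, 7, 2, 3, 5]
Position of 2: index 5; position of 1: index 0
New edge 2->1: backward (u after v in old order)
Backward edge: old toposort is now invalid. Check if this creates a cycle.
Does 1 already reach 2? Reachable from 1: [0, 1, 5]. NO -> still a DAG (reorder needed).
Still a DAG? yes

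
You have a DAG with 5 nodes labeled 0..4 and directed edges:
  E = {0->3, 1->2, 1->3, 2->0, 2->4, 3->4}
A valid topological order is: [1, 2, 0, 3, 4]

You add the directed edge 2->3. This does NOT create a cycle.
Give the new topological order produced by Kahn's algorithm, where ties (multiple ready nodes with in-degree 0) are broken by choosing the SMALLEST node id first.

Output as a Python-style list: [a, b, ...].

Old toposort: [1, 2, 0, 3, 4]
Added edge: 2->3
Position of 2 (1) < position of 3 (3). Old order still valid.
Run Kahn's algorithm (break ties by smallest node id):
  initial in-degrees: [1, 0, 1, 3, 2]
  ready (indeg=0): [1]
  pop 1: indeg[2]->0; indeg[3]->2 | ready=[2] | order so far=[1]
  pop 2: indeg[0]->0; indeg[3]->1; indeg[4]->1 | ready=[0] | order so far=[1, 2]
  pop 0: indeg[3]->0 | ready=[3] | order so far=[1, 2, 0]
  pop 3: indeg[4]->0 | ready=[4] | order so far=[1, 2, 0, 3]
  pop 4: no out-edges | ready=[] | order so far=[1, 2, 0, 3, 4]
  Result: [1, 2, 0, 3, 4]

Answer: [1, 2, 0, 3, 4]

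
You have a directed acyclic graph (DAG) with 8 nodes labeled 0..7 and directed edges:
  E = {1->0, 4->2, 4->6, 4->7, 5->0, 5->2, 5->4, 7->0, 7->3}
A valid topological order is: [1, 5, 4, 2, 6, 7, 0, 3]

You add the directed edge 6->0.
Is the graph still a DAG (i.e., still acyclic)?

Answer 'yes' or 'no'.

Answer: yes

Derivation:
Given toposort: [1, 5, 4, 2, 6, 7, 0, 3]
Position of 6: index 4; position of 0: index 6
New edge 6->0: forward
Forward edge: respects the existing order. Still a DAG, same toposort still valid.
Still a DAG? yes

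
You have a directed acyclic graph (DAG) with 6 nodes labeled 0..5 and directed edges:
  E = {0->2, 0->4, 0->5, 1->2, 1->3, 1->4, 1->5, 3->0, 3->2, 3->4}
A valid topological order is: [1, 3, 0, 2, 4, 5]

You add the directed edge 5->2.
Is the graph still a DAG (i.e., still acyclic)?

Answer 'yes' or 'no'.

Given toposort: [1, 3, 0, 2, 4, 5]
Position of 5: index 5; position of 2: index 3
New edge 5->2: backward (u after v in old order)
Backward edge: old toposort is now invalid. Check if this creates a cycle.
Does 2 already reach 5? Reachable from 2: [2]. NO -> still a DAG (reorder needed).
Still a DAG? yes

Answer: yes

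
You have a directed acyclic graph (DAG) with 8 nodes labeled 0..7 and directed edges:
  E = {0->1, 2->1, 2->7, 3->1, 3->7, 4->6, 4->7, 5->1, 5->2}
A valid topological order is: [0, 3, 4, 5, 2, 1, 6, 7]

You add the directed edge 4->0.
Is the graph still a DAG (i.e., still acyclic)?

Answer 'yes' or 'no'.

Answer: yes

Derivation:
Given toposort: [0, 3, 4, 5, 2, 1, 6, 7]
Position of 4: index 2; position of 0: index 0
New edge 4->0: backward (u after v in old order)
Backward edge: old toposort is now invalid. Check if this creates a cycle.
Does 0 already reach 4? Reachable from 0: [0, 1]. NO -> still a DAG (reorder needed).
Still a DAG? yes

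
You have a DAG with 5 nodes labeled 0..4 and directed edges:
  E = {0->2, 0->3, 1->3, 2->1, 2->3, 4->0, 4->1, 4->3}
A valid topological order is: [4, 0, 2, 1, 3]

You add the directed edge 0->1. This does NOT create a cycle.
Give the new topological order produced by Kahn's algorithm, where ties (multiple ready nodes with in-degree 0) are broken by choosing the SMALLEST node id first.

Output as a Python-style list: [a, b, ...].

Answer: [4, 0, 2, 1, 3]

Derivation:
Old toposort: [4, 0, 2, 1, 3]
Added edge: 0->1
Position of 0 (1) < position of 1 (3). Old order still valid.
Run Kahn's algorithm (break ties by smallest node id):
  initial in-degrees: [1, 3, 1, 4, 0]
  ready (indeg=0): [4]
  pop 4: indeg[0]->0; indeg[1]->2; indeg[3]->3 | ready=[0] | order so far=[4]
  pop 0: indeg[1]->1; indeg[2]->0; indeg[3]->2 | ready=[2] | order so far=[4, 0]
  pop 2: indeg[1]->0; indeg[3]->1 | ready=[1] | order so far=[4, 0, 2]
  pop 1: indeg[3]->0 | ready=[3] | order so far=[4, 0, 2, 1]
  pop 3: no out-edges | ready=[] | order so far=[4, 0, 2, 1, 3]
  Result: [4, 0, 2, 1, 3]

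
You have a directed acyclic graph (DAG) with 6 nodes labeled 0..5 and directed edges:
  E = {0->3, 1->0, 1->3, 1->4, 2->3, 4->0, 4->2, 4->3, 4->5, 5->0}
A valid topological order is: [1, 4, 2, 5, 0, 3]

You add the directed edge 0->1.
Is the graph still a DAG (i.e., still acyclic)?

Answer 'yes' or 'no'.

Answer: no

Derivation:
Given toposort: [1, 4, 2, 5, 0, 3]
Position of 0: index 4; position of 1: index 0
New edge 0->1: backward (u after v in old order)
Backward edge: old toposort is now invalid. Check if this creates a cycle.
Does 1 already reach 0? Reachable from 1: [0, 1, 2, 3, 4, 5]. YES -> cycle!
Still a DAG? no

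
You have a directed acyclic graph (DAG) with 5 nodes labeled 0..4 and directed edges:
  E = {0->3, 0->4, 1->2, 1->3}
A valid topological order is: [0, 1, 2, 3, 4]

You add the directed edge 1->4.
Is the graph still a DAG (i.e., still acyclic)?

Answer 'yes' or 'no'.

Given toposort: [0, 1, 2, 3, 4]
Position of 1: index 1; position of 4: index 4
New edge 1->4: forward
Forward edge: respects the existing order. Still a DAG, same toposort still valid.
Still a DAG? yes

Answer: yes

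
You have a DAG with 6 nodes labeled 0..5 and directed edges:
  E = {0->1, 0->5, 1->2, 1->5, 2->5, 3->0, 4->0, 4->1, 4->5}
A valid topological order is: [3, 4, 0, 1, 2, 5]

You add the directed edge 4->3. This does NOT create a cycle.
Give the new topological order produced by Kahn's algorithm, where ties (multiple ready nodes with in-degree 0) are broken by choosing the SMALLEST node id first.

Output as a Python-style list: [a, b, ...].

Old toposort: [3, 4, 0, 1, 2, 5]
Added edge: 4->3
Position of 4 (1) > position of 3 (0). Must reorder: 4 must now come before 3.
Run Kahn's algorithm (break ties by smallest node id):
  initial in-degrees: [2, 2, 1, 1, 0, 4]
  ready (indeg=0): [4]
  pop 4: indeg[0]->1; indeg[1]->1; indeg[3]->0; indeg[5]->3 | ready=[3] | order so far=[4]
  pop 3: indeg[0]->0 | ready=[0] | order so far=[4, 3]
  pop 0: indeg[1]->0; indeg[5]->2 | ready=[1] | order so far=[4, 3, 0]
  pop 1: indeg[2]->0; indeg[5]->1 | ready=[2] | order so far=[4, 3, 0, 1]
  pop 2: indeg[5]->0 | ready=[5] | order so far=[4, 3, 0, 1, 2]
  pop 5: no out-edges | ready=[] | order so far=[4, 3, 0, 1, 2, 5]
  Result: [4, 3, 0, 1, 2, 5]

Answer: [4, 3, 0, 1, 2, 5]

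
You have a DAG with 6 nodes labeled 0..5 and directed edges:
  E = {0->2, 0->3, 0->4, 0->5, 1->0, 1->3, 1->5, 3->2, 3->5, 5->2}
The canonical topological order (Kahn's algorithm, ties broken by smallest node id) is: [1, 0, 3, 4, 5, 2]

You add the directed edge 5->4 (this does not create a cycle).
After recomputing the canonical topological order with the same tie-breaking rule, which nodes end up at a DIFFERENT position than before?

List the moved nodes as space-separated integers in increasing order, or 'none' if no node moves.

Answer: 2 4 5

Derivation:
Old toposort: [1, 0, 3, 4, 5, 2]
Added edge 5->4
Recompute Kahn (smallest-id tiebreak):
  initial in-degrees: [1, 0, 3, 2, 2, 3]
  ready (indeg=0): [1]
  pop 1: indeg[0]->0; indeg[3]->1; indeg[5]->2 | ready=[0] | order so far=[1]
  pop 0: indeg[2]->2; indeg[3]->0; indeg[4]->1; indeg[5]->1 | ready=[3] | order so far=[1, 0]
  pop 3: indeg[2]->1; indeg[5]->0 | ready=[5] | order so far=[1, 0, 3]
  pop 5: indeg[2]->0; indeg[4]->0 | ready=[2, 4] | order so far=[1, 0, 3, 5]
  pop 2: no out-edges | ready=[4] | order so far=[1, 0, 3, 5, 2]
  pop 4: no out-edges | ready=[] | order so far=[1, 0, 3, 5, 2, 4]
New canonical toposort: [1, 0, 3, 5, 2, 4]
Compare positions:
  Node 0: index 1 -> 1 (same)
  Node 1: index 0 -> 0 (same)
  Node 2: index 5 -> 4 (moved)
  Node 3: index 2 -> 2 (same)
  Node 4: index 3 -> 5 (moved)
  Node 5: index 4 -> 3 (moved)
Nodes that changed position: 2 4 5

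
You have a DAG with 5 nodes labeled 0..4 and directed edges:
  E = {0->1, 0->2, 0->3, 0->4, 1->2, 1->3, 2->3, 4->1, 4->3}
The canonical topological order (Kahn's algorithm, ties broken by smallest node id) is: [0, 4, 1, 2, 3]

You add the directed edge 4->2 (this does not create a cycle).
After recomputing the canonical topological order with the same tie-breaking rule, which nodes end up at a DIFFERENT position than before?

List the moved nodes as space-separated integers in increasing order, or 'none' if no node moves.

Old toposort: [0, 4, 1, 2, 3]
Added edge 4->2
Recompute Kahn (smallest-id tiebreak):
  initial in-degrees: [0, 2, 3, 4, 1]
  ready (indeg=0): [0]
  pop 0: indeg[1]->1; indeg[2]->2; indeg[3]->3; indeg[4]->0 | ready=[4] | order so far=[0]
  pop 4: indeg[1]->0; indeg[2]->1; indeg[3]->2 | ready=[1] | order so far=[0, 4]
  pop 1: indeg[2]->0; indeg[3]->1 | ready=[2] | order so far=[0, 4, 1]
  pop 2: indeg[3]->0 | ready=[3] | order so far=[0, 4, 1, 2]
  pop 3: no out-edges | ready=[] | order so far=[0, 4, 1, 2, 3]
New canonical toposort: [0, 4, 1, 2, 3]
Compare positions:
  Node 0: index 0 -> 0 (same)
  Node 1: index 2 -> 2 (same)
  Node 2: index 3 -> 3 (same)
  Node 3: index 4 -> 4 (same)
  Node 4: index 1 -> 1 (same)
Nodes that changed position: none

Answer: none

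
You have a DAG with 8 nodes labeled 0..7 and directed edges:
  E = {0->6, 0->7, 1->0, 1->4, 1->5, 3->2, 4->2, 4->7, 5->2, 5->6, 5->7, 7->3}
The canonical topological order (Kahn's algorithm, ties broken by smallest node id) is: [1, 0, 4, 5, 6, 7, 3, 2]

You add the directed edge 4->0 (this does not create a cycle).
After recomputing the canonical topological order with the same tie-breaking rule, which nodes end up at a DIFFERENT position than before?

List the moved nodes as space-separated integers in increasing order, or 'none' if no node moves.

Old toposort: [1, 0, 4, 5, 6, 7, 3, 2]
Added edge 4->0
Recompute Kahn (smallest-id tiebreak):
  initial in-degrees: [2, 0, 3, 1, 1, 1, 2, 3]
  ready (indeg=0): [1]
  pop 1: indeg[0]->1; indeg[4]->0; indeg[5]->0 | ready=[4, 5] | order so far=[1]
  pop 4: indeg[0]->0; indeg[2]->2; indeg[7]->2 | ready=[0, 5] | order so far=[1, 4]
  pop 0: indeg[6]->1; indeg[7]->1 | ready=[5] | order so far=[1, 4, 0]
  pop 5: indeg[2]->1; indeg[6]->0; indeg[7]->0 | ready=[6, 7] | order so far=[1, 4, 0, 5]
  pop 6: no out-edges | ready=[7] | order so far=[1, 4, 0, 5, 6]
  pop 7: indeg[3]->0 | ready=[3] | order so far=[1, 4, 0, 5, 6, 7]
  pop 3: indeg[2]->0 | ready=[2] | order so far=[1, 4, 0, 5, 6, 7, 3]
  pop 2: no out-edges | ready=[] | order so far=[1, 4, 0, 5, 6, 7, 3, 2]
New canonical toposort: [1, 4, 0, 5, 6, 7, 3, 2]
Compare positions:
  Node 0: index 1 -> 2 (moved)
  Node 1: index 0 -> 0 (same)
  Node 2: index 7 -> 7 (same)
  Node 3: index 6 -> 6 (same)
  Node 4: index 2 -> 1 (moved)
  Node 5: index 3 -> 3 (same)
  Node 6: index 4 -> 4 (same)
  Node 7: index 5 -> 5 (same)
Nodes that changed position: 0 4

Answer: 0 4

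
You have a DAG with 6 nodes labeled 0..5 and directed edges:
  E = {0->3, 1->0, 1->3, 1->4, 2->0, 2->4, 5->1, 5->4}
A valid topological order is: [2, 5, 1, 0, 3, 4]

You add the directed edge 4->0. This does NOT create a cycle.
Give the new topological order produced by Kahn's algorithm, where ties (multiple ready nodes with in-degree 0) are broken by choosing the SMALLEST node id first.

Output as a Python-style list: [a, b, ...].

Answer: [2, 5, 1, 4, 0, 3]

Derivation:
Old toposort: [2, 5, 1, 0, 3, 4]
Added edge: 4->0
Position of 4 (5) > position of 0 (3). Must reorder: 4 must now come before 0.
Run Kahn's algorithm (break ties by smallest node id):
  initial in-degrees: [3, 1, 0, 2, 3, 0]
  ready (indeg=0): [2, 5]
  pop 2: indeg[0]->2; indeg[4]->2 | ready=[5] | order so far=[2]
  pop 5: indeg[1]->0; indeg[4]->1 | ready=[1] | order so far=[2, 5]
  pop 1: indeg[0]->1; indeg[3]->1; indeg[4]->0 | ready=[4] | order so far=[2, 5, 1]
  pop 4: indeg[0]->0 | ready=[0] | order so far=[2, 5, 1, 4]
  pop 0: indeg[3]->0 | ready=[3] | order so far=[2, 5, 1, 4, 0]
  pop 3: no out-edges | ready=[] | order so far=[2, 5, 1, 4, 0, 3]
  Result: [2, 5, 1, 4, 0, 3]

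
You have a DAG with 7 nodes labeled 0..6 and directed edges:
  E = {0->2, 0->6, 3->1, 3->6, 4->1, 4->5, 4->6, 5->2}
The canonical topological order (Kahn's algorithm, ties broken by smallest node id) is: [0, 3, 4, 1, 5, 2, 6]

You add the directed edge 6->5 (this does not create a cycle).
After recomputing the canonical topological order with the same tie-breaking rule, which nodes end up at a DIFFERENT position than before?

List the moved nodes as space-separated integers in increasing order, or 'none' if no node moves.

Answer: 2 5 6

Derivation:
Old toposort: [0, 3, 4, 1, 5, 2, 6]
Added edge 6->5
Recompute Kahn (smallest-id tiebreak):
  initial in-degrees: [0, 2, 2, 0, 0, 2, 3]
  ready (indeg=0): [0, 3, 4]
  pop 0: indeg[2]->1; indeg[6]->2 | ready=[3, 4] | order so far=[0]
  pop 3: indeg[1]->1; indeg[6]->1 | ready=[4] | order so far=[0, 3]
  pop 4: indeg[1]->0; indeg[5]->1; indeg[6]->0 | ready=[1, 6] | order so far=[0, 3, 4]
  pop 1: no out-edges | ready=[6] | order so far=[0, 3, 4, 1]
  pop 6: indeg[5]->0 | ready=[5] | order so far=[0, 3, 4, 1, 6]
  pop 5: indeg[2]->0 | ready=[2] | order so far=[0, 3, 4, 1, 6, 5]
  pop 2: no out-edges | ready=[] | order so far=[0, 3, 4, 1, 6, 5, 2]
New canonical toposort: [0, 3, 4, 1, 6, 5, 2]
Compare positions:
  Node 0: index 0 -> 0 (same)
  Node 1: index 3 -> 3 (same)
  Node 2: index 5 -> 6 (moved)
  Node 3: index 1 -> 1 (same)
  Node 4: index 2 -> 2 (same)
  Node 5: index 4 -> 5 (moved)
  Node 6: index 6 -> 4 (moved)
Nodes that changed position: 2 5 6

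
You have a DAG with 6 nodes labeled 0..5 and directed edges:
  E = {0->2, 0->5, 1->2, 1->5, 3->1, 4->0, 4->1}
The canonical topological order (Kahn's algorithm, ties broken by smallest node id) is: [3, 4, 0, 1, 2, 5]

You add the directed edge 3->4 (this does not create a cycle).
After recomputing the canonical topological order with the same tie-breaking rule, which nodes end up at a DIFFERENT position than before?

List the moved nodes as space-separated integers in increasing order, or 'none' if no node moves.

Answer: none

Derivation:
Old toposort: [3, 4, 0, 1, 2, 5]
Added edge 3->4
Recompute Kahn (smallest-id tiebreak):
  initial in-degrees: [1, 2, 2, 0, 1, 2]
  ready (indeg=0): [3]
  pop 3: indeg[1]->1; indeg[4]->0 | ready=[4] | order so far=[3]
  pop 4: indeg[0]->0; indeg[1]->0 | ready=[0, 1] | order so far=[3, 4]
  pop 0: indeg[2]->1; indeg[5]->1 | ready=[1] | order so far=[3, 4, 0]
  pop 1: indeg[2]->0; indeg[5]->0 | ready=[2, 5] | order so far=[3, 4, 0, 1]
  pop 2: no out-edges | ready=[5] | order so far=[3, 4, 0, 1, 2]
  pop 5: no out-edges | ready=[] | order so far=[3, 4, 0, 1, 2, 5]
New canonical toposort: [3, 4, 0, 1, 2, 5]
Compare positions:
  Node 0: index 2 -> 2 (same)
  Node 1: index 3 -> 3 (same)
  Node 2: index 4 -> 4 (same)
  Node 3: index 0 -> 0 (same)
  Node 4: index 1 -> 1 (same)
  Node 5: index 5 -> 5 (same)
Nodes that changed position: none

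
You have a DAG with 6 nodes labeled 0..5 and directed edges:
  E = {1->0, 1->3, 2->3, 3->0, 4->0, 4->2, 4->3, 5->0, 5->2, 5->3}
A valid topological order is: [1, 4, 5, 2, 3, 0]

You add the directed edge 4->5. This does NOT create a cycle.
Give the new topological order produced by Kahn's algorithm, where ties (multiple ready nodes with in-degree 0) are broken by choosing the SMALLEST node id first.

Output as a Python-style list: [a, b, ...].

Answer: [1, 4, 5, 2, 3, 0]

Derivation:
Old toposort: [1, 4, 5, 2, 3, 0]
Added edge: 4->5
Position of 4 (1) < position of 5 (2). Old order still valid.
Run Kahn's algorithm (break ties by smallest node id):
  initial in-degrees: [4, 0, 2, 4, 0, 1]
  ready (indeg=0): [1, 4]
  pop 1: indeg[0]->3; indeg[3]->3 | ready=[4] | order so far=[1]
  pop 4: indeg[0]->2; indeg[2]->1; indeg[3]->2; indeg[5]->0 | ready=[5] | order so far=[1, 4]
  pop 5: indeg[0]->1; indeg[2]->0; indeg[3]->1 | ready=[2] | order so far=[1, 4, 5]
  pop 2: indeg[3]->0 | ready=[3] | order so far=[1, 4, 5, 2]
  pop 3: indeg[0]->0 | ready=[0] | order so far=[1, 4, 5, 2, 3]
  pop 0: no out-edges | ready=[] | order so far=[1, 4, 5, 2, 3, 0]
  Result: [1, 4, 5, 2, 3, 0]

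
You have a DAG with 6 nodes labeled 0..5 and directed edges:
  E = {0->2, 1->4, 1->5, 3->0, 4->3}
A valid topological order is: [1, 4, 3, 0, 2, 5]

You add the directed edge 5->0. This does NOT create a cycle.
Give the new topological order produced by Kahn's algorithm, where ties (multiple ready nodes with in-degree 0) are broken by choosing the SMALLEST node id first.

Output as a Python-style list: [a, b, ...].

Old toposort: [1, 4, 3, 0, 2, 5]
Added edge: 5->0
Position of 5 (5) > position of 0 (3). Must reorder: 5 must now come before 0.
Run Kahn's algorithm (break ties by smallest node id):
  initial in-degrees: [2, 0, 1, 1, 1, 1]
  ready (indeg=0): [1]
  pop 1: indeg[4]->0; indeg[5]->0 | ready=[4, 5] | order so far=[1]
  pop 4: indeg[3]->0 | ready=[3, 5] | order so far=[1, 4]
  pop 3: indeg[0]->1 | ready=[5] | order so far=[1, 4, 3]
  pop 5: indeg[0]->0 | ready=[0] | order so far=[1, 4, 3, 5]
  pop 0: indeg[2]->0 | ready=[2] | order so far=[1, 4, 3, 5, 0]
  pop 2: no out-edges | ready=[] | order so far=[1, 4, 3, 5, 0, 2]
  Result: [1, 4, 3, 5, 0, 2]

Answer: [1, 4, 3, 5, 0, 2]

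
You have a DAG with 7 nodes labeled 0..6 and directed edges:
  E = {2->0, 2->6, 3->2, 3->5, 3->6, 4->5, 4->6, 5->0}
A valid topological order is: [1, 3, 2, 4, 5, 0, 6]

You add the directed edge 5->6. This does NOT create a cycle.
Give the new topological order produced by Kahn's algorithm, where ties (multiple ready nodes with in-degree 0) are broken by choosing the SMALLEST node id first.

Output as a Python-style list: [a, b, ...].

Answer: [1, 3, 2, 4, 5, 0, 6]

Derivation:
Old toposort: [1, 3, 2, 4, 5, 0, 6]
Added edge: 5->6
Position of 5 (4) < position of 6 (6). Old order still valid.
Run Kahn's algorithm (break ties by smallest node id):
  initial in-degrees: [2, 0, 1, 0, 0, 2, 4]
  ready (indeg=0): [1, 3, 4]
  pop 1: no out-edges | ready=[3, 4] | order so far=[1]
  pop 3: indeg[2]->0; indeg[5]->1; indeg[6]->3 | ready=[2, 4] | order so far=[1, 3]
  pop 2: indeg[0]->1; indeg[6]->2 | ready=[4] | order so far=[1, 3, 2]
  pop 4: indeg[5]->0; indeg[6]->1 | ready=[5] | order so far=[1, 3, 2, 4]
  pop 5: indeg[0]->0; indeg[6]->0 | ready=[0, 6] | order so far=[1, 3, 2, 4, 5]
  pop 0: no out-edges | ready=[6] | order so far=[1, 3, 2, 4, 5, 0]
  pop 6: no out-edges | ready=[] | order so far=[1, 3, 2, 4, 5, 0, 6]
  Result: [1, 3, 2, 4, 5, 0, 6]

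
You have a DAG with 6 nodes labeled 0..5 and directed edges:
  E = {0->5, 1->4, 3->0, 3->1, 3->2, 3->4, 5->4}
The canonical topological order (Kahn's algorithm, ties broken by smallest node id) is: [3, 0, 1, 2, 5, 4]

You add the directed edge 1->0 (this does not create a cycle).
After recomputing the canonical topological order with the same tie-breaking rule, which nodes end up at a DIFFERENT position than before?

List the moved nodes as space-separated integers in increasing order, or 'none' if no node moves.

Answer: 0 1

Derivation:
Old toposort: [3, 0, 1, 2, 5, 4]
Added edge 1->0
Recompute Kahn (smallest-id tiebreak):
  initial in-degrees: [2, 1, 1, 0, 3, 1]
  ready (indeg=0): [3]
  pop 3: indeg[0]->1; indeg[1]->0; indeg[2]->0; indeg[4]->2 | ready=[1, 2] | order so far=[3]
  pop 1: indeg[0]->0; indeg[4]->1 | ready=[0, 2] | order so far=[3, 1]
  pop 0: indeg[5]->0 | ready=[2, 5] | order so far=[3, 1, 0]
  pop 2: no out-edges | ready=[5] | order so far=[3, 1, 0, 2]
  pop 5: indeg[4]->0 | ready=[4] | order so far=[3, 1, 0, 2, 5]
  pop 4: no out-edges | ready=[] | order so far=[3, 1, 0, 2, 5, 4]
New canonical toposort: [3, 1, 0, 2, 5, 4]
Compare positions:
  Node 0: index 1 -> 2 (moved)
  Node 1: index 2 -> 1 (moved)
  Node 2: index 3 -> 3 (same)
  Node 3: index 0 -> 0 (same)
  Node 4: index 5 -> 5 (same)
  Node 5: index 4 -> 4 (same)
Nodes that changed position: 0 1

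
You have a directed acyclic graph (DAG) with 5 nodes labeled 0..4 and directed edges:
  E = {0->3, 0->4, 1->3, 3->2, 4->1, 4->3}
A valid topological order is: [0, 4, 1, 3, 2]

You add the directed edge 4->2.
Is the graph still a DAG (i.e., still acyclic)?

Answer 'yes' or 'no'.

Answer: yes

Derivation:
Given toposort: [0, 4, 1, 3, 2]
Position of 4: index 1; position of 2: index 4
New edge 4->2: forward
Forward edge: respects the existing order. Still a DAG, same toposort still valid.
Still a DAG? yes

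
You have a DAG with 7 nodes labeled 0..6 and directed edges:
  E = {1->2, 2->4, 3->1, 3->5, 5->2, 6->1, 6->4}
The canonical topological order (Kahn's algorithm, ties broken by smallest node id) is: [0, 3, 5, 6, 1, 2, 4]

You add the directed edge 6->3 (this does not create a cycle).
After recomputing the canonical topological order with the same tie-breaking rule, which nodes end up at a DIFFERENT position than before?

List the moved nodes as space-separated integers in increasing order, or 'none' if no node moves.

Answer: 1 3 5 6

Derivation:
Old toposort: [0, 3, 5, 6, 1, 2, 4]
Added edge 6->3
Recompute Kahn (smallest-id tiebreak):
  initial in-degrees: [0, 2, 2, 1, 2, 1, 0]
  ready (indeg=0): [0, 6]
  pop 0: no out-edges | ready=[6] | order so far=[0]
  pop 6: indeg[1]->1; indeg[3]->0; indeg[4]->1 | ready=[3] | order so far=[0, 6]
  pop 3: indeg[1]->0; indeg[5]->0 | ready=[1, 5] | order so far=[0, 6, 3]
  pop 1: indeg[2]->1 | ready=[5] | order so far=[0, 6, 3, 1]
  pop 5: indeg[2]->0 | ready=[2] | order so far=[0, 6, 3, 1, 5]
  pop 2: indeg[4]->0 | ready=[4] | order so far=[0, 6, 3, 1, 5, 2]
  pop 4: no out-edges | ready=[] | order so far=[0, 6, 3, 1, 5, 2, 4]
New canonical toposort: [0, 6, 3, 1, 5, 2, 4]
Compare positions:
  Node 0: index 0 -> 0 (same)
  Node 1: index 4 -> 3 (moved)
  Node 2: index 5 -> 5 (same)
  Node 3: index 1 -> 2 (moved)
  Node 4: index 6 -> 6 (same)
  Node 5: index 2 -> 4 (moved)
  Node 6: index 3 -> 1 (moved)
Nodes that changed position: 1 3 5 6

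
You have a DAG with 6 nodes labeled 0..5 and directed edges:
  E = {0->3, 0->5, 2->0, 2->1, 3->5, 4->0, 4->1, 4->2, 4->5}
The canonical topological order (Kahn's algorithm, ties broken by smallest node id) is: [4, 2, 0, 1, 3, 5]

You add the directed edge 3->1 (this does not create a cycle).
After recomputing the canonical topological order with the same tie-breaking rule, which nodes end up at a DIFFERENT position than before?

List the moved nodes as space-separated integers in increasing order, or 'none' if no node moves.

Old toposort: [4, 2, 0, 1, 3, 5]
Added edge 3->1
Recompute Kahn (smallest-id tiebreak):
  initial in-degrees: [2, 3, 1, 1, 0, 3]
  ready (indeg=0): [4]
  pop 4: indeg[0]->1; indeg[1]->2; indeg[2]->0; indeg[5]->2 | ready=[2] | order so far=[4]
  pop 2: indeg[0]->0; indeg[1]->1 | ready=[0] | order so far=[4, 2]
  pop 0: indeg[3]->0; indeg[5]->1 | ready=[3] | order so far=[4, 2, 0]
  pop 3: indeg[1]->0; indeg[5]->0 | ready=[1, 5] | order so far=[4, 2, 0, 3]
  pop 1: no out-edges | ready=[5] | order so far=[4, 2, 0, 3, 1]
  pop 5: no out-edges | ready=[] | order so far=[4, 2, 0, 3, 1, 5]
New canonical toposort: [4, 2, 0, 3, 1, 5]
Compare positions:
  Node 0: index 2 -> 2 (same)
  Node 1: index 3 -> 4 (moved)
  Node 2: index 1 -> 1 (same)
  Node 3: index 4 -> 3 (moved)
  Node 4: index 0 -> 0 (same)
  Node 5: index 5 -> 5 (same)
Nodes that changed position: 1 3

Answer: 1 3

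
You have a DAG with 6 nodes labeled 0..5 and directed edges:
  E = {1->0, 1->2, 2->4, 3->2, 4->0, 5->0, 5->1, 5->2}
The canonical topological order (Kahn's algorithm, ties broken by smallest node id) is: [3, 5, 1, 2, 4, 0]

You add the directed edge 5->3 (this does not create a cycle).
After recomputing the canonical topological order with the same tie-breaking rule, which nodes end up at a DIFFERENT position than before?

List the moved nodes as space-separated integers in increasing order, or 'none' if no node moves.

Old toposort: [3, 5, 1, 2, 4, 0]
Added edge 5->3
Recompute Kahn (smallest-id tiebreak):
  initial in-degrees: [3, 1, 3, 1, 1, 0]
  ready (indeg=0): [5]
  pop 5: indeg[0]->2; indeg[1]->0; indeg[2]->2; indeg[3]->0 | ready=[1, 3] | order so far=[5]
  pop 1: indeg[0]->1; indeg[2]->1 | ready=[3] | order so far=[5, 1]
  pop 3: indeg[2]->0 | ready=[2] | order so far=[5, 1, 3]
  pop 2: indeg[4]->0 | ready=[4] | order so far=[5, 1, 3, 2]
  pop 4: indeg[0]->0 | ready=[0] | order so far=[5, 1, 3, 2, 4]
  pop 0: no out-edges | ready=[] | order so far=[5, 1, 3, 2, 4, 0]
New canonical toposort: [5, 1, 3, 2, 4, 0]
Compare positions:
  Node 0: index 5 -> 5 (same)
  Node 1: index 2 -> 1 (moved)
  Node 2: index 3 -> 3 (same)
  Node 3: index 0 -> 2 (moved)
  Node 4: index 4 -> 4 (same)
  Node 5: index 1 -> 0 (moved)
Nodes that changed position: 1 3 5

Answer: 1 3 5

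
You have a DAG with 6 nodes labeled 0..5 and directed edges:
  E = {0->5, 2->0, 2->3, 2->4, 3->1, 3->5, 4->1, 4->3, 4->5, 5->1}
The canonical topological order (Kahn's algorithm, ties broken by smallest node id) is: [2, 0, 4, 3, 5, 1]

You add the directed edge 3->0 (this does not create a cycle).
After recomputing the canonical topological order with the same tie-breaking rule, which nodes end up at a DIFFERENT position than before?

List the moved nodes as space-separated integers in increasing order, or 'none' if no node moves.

Old toposort: [2, 0, 4, 3, 5, 1]
Added edge 3->0
Recompute Kahn (smallest-id tiebreak):
  initial in-degrees: [2, 3, 0, 2, 1, 3]
  ready (indeg=0): [2]
  pop 2: indeg[0]->1; indeg[3]->1; indeg[4]->0 | ready=[4] | order so far=[2]
  pop 4: indeg[1]->2; indeg[3]->0; indeg[5]->2 | ready=[3] | order so far=[2, 4]
  pop 3: indeg[0]->0; indeg[1]->1; indeg[5]->1 | ready=[0] | order so far=[2, 4, 3]
  pop 0: indeg[5]->0 | ready=[5] | order so far=[2, 4, 3, 0]
  pop 5: indeg[1]->0 | ready=[1] | order so far=[2, 4, 3, 0, 5]
  pop 1: no out-edges | ready=[] | order so far=[2, 4, 3, 0, 5, 1]
New canonical toposort: [2, 4, 3, 0, 5, 1]
Compare positions:
  Node 0: index 1 -> 3 (moved)
  Node 1: index 5 -> 5 (same)
  Node 2: index 0 -> 0 (same)
  Node 3: index 3 -> 2 (moved)
  Node 4: index 2 -> 1 (moved)
  Node 5: index 4 -> 4 (same)
Nodes that changed position: 0 3 4

Answer: 0 3 4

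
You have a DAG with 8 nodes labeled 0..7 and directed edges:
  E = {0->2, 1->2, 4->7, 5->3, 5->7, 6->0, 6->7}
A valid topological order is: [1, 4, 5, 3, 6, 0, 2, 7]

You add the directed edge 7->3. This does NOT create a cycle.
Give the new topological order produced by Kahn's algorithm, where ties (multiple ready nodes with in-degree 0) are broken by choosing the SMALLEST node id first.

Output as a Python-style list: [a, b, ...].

Old toposort: [1, 4, 5, 3, 6, 0, 2, 7]
Added edge: 7->3
Position of 7 (7) > position of 3 (3). Must reorder: 7 must now come before 3.
Run Kahn's algorithm (break ties by smallest node id):
  initial in-degrees: [1, 0, 2, 2, 0, 0, 0, 3]
  ready (indeg=0): [1, 4, 5, 6]
  pop 1: indeg[2]->1 | ready=[4, 5, 6] | order so far=[1]
  pop 4: indeg[7]->2 | ready=[5, 6] | order so far=[1, 4]
  pop 5: indeg[3]->1; indeg[7]->1 | ready=[6] | order so far=[1, 4, 5]
  pop 6: indeg[0]->0; indeg[7]->0 | ready=[0, 7] | order so far=[1, 4, 5, 6]
  pop 0: indeg[2]->0 | ready=[2, 7] | order so far=[1, 4, 5, 6, 0]
  pop 2: no out-edges | ready=[7] | order so far=[1, 4, 5, 6, 0, 2]
  pop 7: indeg[3]->0 | ready=[3] | order so far=[1, 4, 5, 6, 0, 2, 7]
  pop 3: no out-edges | ready=[] | order so far=[1, 4, 5, 6, 0, 2, 7, 3]
  Result: [1, 4, 5, 6, 0, 2, 7, 3]

Answer: [1, 4, 5, 6, 0, 2, 7, 3]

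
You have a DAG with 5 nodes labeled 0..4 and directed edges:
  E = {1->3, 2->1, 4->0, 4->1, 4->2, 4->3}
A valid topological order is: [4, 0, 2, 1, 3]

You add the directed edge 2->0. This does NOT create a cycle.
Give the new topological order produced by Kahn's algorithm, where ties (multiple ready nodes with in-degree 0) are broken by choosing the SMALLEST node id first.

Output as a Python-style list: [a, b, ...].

Answer: [4, 2, 0, 1, 3]

Derivation:
Old toposort: [4, 0, 2, 1, 3]
Added edge: 2->0
Position of 2 (2) > position of 0 (1). Must reorder: 2 must now come before 0.
Run Kahn's algorithm (break ties by smallest node id):
  initial in-degrees: [2, 2, 1, 2, 0]
  ready (indeg=0): [4]
  pop 4: indeg[0]->1; indeg[1]->1; indeg[2]->0; indeg[3]->1 | ready=[2] | order so far=[4]
  pop 2: indeg[0]->0; indeg[1]->0 | ready=[0, 1] | order so far=[4, 2]
  pop 0: no out-edges | ready=[1] | order so far=[4, 2, 0]
  pop 1: indeg[3]->0 | ready=[3] | order so far=[4, 2, 0, 1]
  pop 3: no out-edges | ready=[] | order so far=[4, 2, 0, 1, 3]
  Result: [4, 2, 0, 1, 3]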